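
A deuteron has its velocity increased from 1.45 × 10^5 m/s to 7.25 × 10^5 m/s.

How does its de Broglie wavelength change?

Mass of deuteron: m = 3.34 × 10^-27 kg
The wavelength decreases by a factor of 5.

Using λ = h/(mv):

Initial wavelength: λ₁ = h/(mv₁) = 1.37 × 10^-12 m
Final wavelength: λ₂ = h/(mv₂) = 2.74 × 10^-13 m

Since λ ∝ 1/v, when velocity increases by a factor of 5, the wavelength decreases by a factor of 5.

λ₂/λ₁ = v₁/v₂ = 1/5

The wavelength decreases by a factor of 5.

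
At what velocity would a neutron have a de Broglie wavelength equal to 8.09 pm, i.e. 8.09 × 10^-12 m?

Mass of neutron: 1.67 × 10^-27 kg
4.90 × 10^4 m/s

From λ = h/(mv), solve for v:

v = h/(mλ)
v = (6.626 × 10^-34 J·s) / (1.67 × 10^-27 kg × 8.09 × 10^-12 m)
v = 4.90 × 10^4 m/s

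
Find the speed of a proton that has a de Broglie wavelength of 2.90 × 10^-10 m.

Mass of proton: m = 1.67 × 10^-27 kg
1.37 × 10^3 m/s

From the de Broglie relation λ = h/(mv), we solve for v:

v = h/(mλ)
v = (6.626 × 10^-34 J·s) / (1.67 × 10^-27 kg × 2.90 × 10^-10 m)
v = 1.37 × 10^3 m/s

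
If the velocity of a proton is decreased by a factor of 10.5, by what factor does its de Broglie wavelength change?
The wavelength increases by a factor of 10.5.

From λ = h/(mv), the wavelength is inversely proportional to velocity:

λ ∝ 1/v

If v → v/10.5, then λ → 10.5λ

When velocity is decreased by a factor of 10.5, the wavelength increases by a factor of 10.5.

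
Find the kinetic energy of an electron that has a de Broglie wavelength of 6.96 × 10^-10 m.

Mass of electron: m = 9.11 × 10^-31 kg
4.97 × 10^-19 J (or 3.10 eV)

From λ = h/√(2mKE), we solve for KE:

λ² = h²/(2mKE)
KE = h²/(2mλ²)
KE = (6.626 × 10^-34 J·s)² / (2 × 9.11 × 10^-31 kg × (6.96 × 10^-10 m)²)
KE = 4.97 × 10^-19 J
KE = 3.10 eV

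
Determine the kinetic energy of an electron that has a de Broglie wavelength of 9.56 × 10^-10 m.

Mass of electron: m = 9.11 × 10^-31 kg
2.64 × 10^-19 J (or 1.65 eV)

From λ = h/√(2mKE), we solve for KE:

λ² = h²/(2mKE)
KE = h²/(2mλ²)
KE = (6.626 × 10^-34 J·s)² / (2 × 9.11 × 10^-31 kg × (9.56 × 10^-10 m)²)
KE = 2.64 × 10^-19 J
KE = 1.65 eV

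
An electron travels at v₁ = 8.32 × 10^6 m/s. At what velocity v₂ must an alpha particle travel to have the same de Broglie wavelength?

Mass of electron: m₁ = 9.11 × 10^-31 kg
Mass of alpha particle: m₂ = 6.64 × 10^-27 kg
v₂ = 1.14 × 10^3 m/s

For equal de Broglie wavelengths: λ₁ = λ₂

h/(m₁v₁) = h/(m₂v₂)
m₁v₁ = m₂v₂
v₂ = v₁ · (m₁/m₂)

v₂ = 8.32 × 10^6 m/s × (9.11 × 10^-31 kg / 6.64 × 10^-27 kg)
v₂ = 1.14 × 10^3 m/s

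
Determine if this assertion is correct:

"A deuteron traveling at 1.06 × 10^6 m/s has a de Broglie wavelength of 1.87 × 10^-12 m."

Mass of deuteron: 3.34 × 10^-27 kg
False

The claim is incorrect.

Using λ = h/(mv):
λ = (6.626 × 10^-34 J·s) / (3.34 × 10^-27 kg × 1.06 × 10^6 m/s)
λ = 1.87 × 10^-13 m

The actual wavelength differs from the claimed 1.87 × 10^-12 m.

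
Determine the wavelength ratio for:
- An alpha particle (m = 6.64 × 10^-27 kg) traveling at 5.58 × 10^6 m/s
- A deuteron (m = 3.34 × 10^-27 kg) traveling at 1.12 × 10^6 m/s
λ₁/λ₂ = 0.101

Using λ = h/(mv):

λ₁ = h/(m₁v₁) = 1.79 × 10^-14 m
λ₂ = h/(m₂v₂) = 1.77 × 10^-13 m

Ratio λ₁/λ₂ = (m₂v₂)/(m₁v₁)
         = (3.34 × 10^-27 kg × 1.12 × 10^6 m/s) / (6.64 × 10^-27 kg × 5.58 × 10^6 m/s)
         = 0.101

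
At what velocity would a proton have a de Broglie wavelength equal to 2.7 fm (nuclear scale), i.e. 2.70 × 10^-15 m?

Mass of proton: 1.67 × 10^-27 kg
1.47 × 10^8 m/s

From λ = h/(mv), solve for v:

v = h/(mλ)
v = (6.626 × 10^-34 J·s) / (1.67 × 10^-27 kg × 2.70 × 10^-15 m)
v = 1.47 × 10^8 m/s

Note: This velocity is 49.0% of the speed of light, so relativistic corrections would be needed for a more accurate calculation.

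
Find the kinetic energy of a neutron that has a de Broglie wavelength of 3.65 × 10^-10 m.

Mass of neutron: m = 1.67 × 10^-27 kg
9.87 × 10^-22 J (or 6.16 × 10^-3 eV)

From λ = h/√(2mKE), we solve for KE:

λ² = h²/(2mKE)
KE = h²/(2mλ²)
KE = (6.626 × 10^-34 J·s)² / (2 × 1.67 × 10^-27 kg × (3.65 × 10^-10 m)²)
KE = 9.87 × 10^-22 J
KE = 6.16 × 10^-3 eV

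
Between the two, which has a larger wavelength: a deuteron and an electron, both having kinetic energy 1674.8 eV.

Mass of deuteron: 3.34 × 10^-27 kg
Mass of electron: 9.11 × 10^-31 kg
The electron has the longer wavelength.

Using λ = h/√(2mKE):

For deuteron: λ₁ = h/√(2m₁KE) = 4.95 × 10^-13 m
For electron: λ₂ = h/√(2m₂KE) = 3.00 × 10^-11 m

Since λ ∝ 1/√m at constant kinetic energy, the lighter particle has the longer wavelength.

The electron has the longer de Broglie wavelength.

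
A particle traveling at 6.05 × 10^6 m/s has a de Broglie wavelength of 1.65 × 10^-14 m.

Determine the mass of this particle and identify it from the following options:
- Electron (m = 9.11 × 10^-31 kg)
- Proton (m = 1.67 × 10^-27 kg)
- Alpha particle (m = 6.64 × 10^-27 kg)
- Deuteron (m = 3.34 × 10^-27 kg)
The particle is an alpha particle.

From λ = h/(mv), solve for mass:

m = h/(λv)
m = (6.626 × 10^-34 J·s) / (1.65 × 10^-14 m × 6.05 × 10^6 m/s)
m = 6.64 × 10^-27 kg

Comparing with the listed masses, this is closest to an alpha particle.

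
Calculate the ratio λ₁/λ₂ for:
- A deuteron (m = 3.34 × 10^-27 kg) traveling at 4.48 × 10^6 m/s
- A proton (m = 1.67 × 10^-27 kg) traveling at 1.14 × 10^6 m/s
λ₁/λ₂ = 0.127

Using λ = h/(mv):

λ₁ = h/(m₁v₁) = 4.43 × 10^-14 m
λ₂ = h/(m₂v₂) = 3.48 × 10^-13 m

Ratio λ₁/λ₂ = (m₂v₂)/(m₁v₁)
         = (1.67 × 10^-27 kg × 1.14 × 10^6 m/s) / (3.34 × 10^-27 kg × 4.48 × 10^6 m/s)
         = 0.127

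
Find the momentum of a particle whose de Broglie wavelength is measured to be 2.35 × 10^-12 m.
2.82 × 10^-22 kg·m/s

From the de Broglie relation λ = h/p, we solve for p:

p = h/λ
p = (6.626 × 10^-34 J·s) / (2.35 × 10^-12 m)
p = 2.82 × 10^-22 kg·m/s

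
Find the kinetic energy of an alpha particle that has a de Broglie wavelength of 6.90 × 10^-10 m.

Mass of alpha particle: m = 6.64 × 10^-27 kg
6.94 × 10^-23 J (or 4.33 × 10^-4 eV)

From λ = h/√(2mKE), we solve for KE:

λ² = h²/(2mKE)
KE = h²/(2mλ²)
KE = (6.626 × 10^-34 J·s)² / (2 × 6.64 × 10^-27 kg × (6.90 × 10^-10 m)²)
KE = 6.94 × 10^-23 J
KE = 4.33 × 10^-4 eV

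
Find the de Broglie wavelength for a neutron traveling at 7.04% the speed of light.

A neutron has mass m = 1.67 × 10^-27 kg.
1.88 × 10^-14 m

Using the de Broglie relation λ = h/(mv):

v = 7.04% × c = 2.111 × 10^7 m/s

λ = h/(mv)
λ = (6.626 × 10^-34 J·s) / (1.67 × 10^-27 kg × 2.111 × 10^7 m/s)
λ = 1.88 × 10^-14 m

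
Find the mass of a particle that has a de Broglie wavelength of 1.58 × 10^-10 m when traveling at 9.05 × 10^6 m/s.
4.63 × 10^-31 kg

From the de Broglie relation λ = h/(mv), we solve for m:

m = h/(λv)
m = (6.626 × 10^-34 J·s) / (1.58 × 10^-10 m × 9.05 × 10^6 m/s)
m = 4.63 × 10^-31 kg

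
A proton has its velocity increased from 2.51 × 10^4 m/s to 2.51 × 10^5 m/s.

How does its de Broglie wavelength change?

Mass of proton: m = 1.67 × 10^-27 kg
The wavelength decreases by a factor of 10.

Using λ = h/(mv):

Initial wavelength: λ₁ = h/(mv₁) = 1.58 × 10^-11 m
Final wavelength: λ₂ = h/(mv₂) = 1.58 × 10^-12 m

Since λ ∝ 1/v, when velocity increases by a factor of 10, the wavelength decreases by a factor of 10.

λ₂/λ₁ = v₁/v₂ = 1/10

The wavelength decreases by a factor of 10.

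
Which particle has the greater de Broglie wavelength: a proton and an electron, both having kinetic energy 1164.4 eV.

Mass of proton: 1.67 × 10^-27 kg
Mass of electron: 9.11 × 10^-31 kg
The electron has the longer wavelength.

Using λ = h/√(2mKE):

For proton: λ₁ = h/√(2m₁KE) = 8.39 × 10^-13 m
For electron: λ₂ = h/√(2m₂KE) = 3.59 × 10^-11 m

Since λ ∝ 1/√m at constant kinetic energy, the lighter particle has the longer wavelength.

The electron has the longer de Broglie wavelength.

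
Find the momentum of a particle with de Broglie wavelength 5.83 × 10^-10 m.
1.14 × 10^-24 kg·m/s

From the de Broglie relation λ = h/p, we solve for p:

p = h/λ
p = (6.626 × 10^-34 J·s) / (5.83 × 10^-10 m)
p = 1.14 × 10^-24 kg·m/s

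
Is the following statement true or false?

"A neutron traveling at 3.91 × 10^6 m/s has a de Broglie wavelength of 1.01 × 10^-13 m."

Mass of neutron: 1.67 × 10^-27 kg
True

The claim is correct.

Using λ = h/(mv):
λ = (6.626 × 10^-34 J·s) / (1.67 × 10^-27 kg × 3.91 × 10^6 m/s)
λ = 1.01 × 10^-13 m

This matches the claimed value.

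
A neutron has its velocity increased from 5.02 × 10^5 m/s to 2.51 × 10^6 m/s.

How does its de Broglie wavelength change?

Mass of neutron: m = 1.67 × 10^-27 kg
The wavelength decreases by a factor of 5.

Using λ = h/(mv):

Initial wavelength: λ₁ = h/(mv₁) = 7.90 × 10^-13 m
Final wavelength: λ₂ = h/(mv₂) = 1.58 × 10^-13 m

Since λ ∝ 1/v, when velocity increases by a factor of 5, the wavelength decreases by a factor of 5.

λ₂/λ₁ = v₁/v₂ = 1/5

The wavelength decreases by a factor of 5.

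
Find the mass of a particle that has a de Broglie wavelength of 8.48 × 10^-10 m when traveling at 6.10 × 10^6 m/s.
1.28 × 10^-31 kg

From the de Broglie relation λ = h/(mv), we solve for m:

m = h/(λv)
m = (6.626 × 10^-34 J·s) / (8.48 × 10^-10 m × 6.10 × 10^6 m/s)
m = 1.28 × 10^-31 kg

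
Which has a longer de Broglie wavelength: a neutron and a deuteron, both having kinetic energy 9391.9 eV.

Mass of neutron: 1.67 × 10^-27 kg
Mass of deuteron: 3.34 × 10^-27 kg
The neutron has the longer wavelength.

Using λ = h/√(2mKE):

For neutron: λ₁ = h/√(2m₁KE) = 2.96 × 10^-13 m
For deuteron: λ₂ = h/√(2m₂KE) = 2.09 × 10^-13 m

Since λ ∝ 1/√m at constant kinetic energy, the lighter particle has the longer wavelength.

The neutron has the longer de Broglie wavelength.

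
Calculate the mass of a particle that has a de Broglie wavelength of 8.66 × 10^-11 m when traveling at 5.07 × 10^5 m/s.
1.51 × 10^-29 kg

From the de Broglie relation λ = h/(mv), we solve for m:

m = h/(λv)
m = (6.626 × 10^-34 J·s) / (8.66 × 10^-11 m × 5.07 × 10^5 m/s)
m = 1.51 × 10^-29 kg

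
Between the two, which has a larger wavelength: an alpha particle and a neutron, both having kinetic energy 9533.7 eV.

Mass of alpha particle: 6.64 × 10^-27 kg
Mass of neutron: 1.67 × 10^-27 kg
The neutron has the longer wavelength.

Using λ = h/√(2mKE):

For alpha particle: λ₁ = h/√(2m₁KE) = 1.47 × 10^-13 m
For neutron: λ₂ = h/√(2m₂KE) = 2.93 × 10^-13 m

Since λ ∝ 1/√m at constant kinetic energy, the lighter particle has the longer wavelength.

The neutron has the longer de Broglie wavelength.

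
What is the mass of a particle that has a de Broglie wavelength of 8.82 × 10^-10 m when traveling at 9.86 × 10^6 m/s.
7.62 × 10^-32 kg

From the de Broglie relation λ = h/(mv), we solve for m:

m = h/(λv)
m = (6.626 × 10^-34 J·s) / (8.82 × 10^-10 m × 9.86 × 10^6 m/s)
m = 7.62 × 10^-32 kg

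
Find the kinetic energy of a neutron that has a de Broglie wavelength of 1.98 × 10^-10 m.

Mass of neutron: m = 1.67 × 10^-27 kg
3.35 × 10^-21 J (or 0.0209 eV)

From λ = h/√(2mKE), we solve for KE:

λ² = h²/(2mKE)
KE = h²/(2mλ²)
KE = (6.626 × 10^-34 J·s)² / (2 × 1.67 × 10^-27 kg × (1.98 × 10^-10 m)²)
KE = 3.35 × 10^-21 J
KE = 0.0209 eV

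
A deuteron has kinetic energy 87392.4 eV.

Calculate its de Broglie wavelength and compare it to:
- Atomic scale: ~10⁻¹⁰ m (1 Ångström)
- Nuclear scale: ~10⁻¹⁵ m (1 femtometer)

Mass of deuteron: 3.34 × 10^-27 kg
λ = 6.85 × 10^-14 m, which is between nuclear and atomic scales.

Using λ = h/√(2mKE):

KE = 87392.4 eV = 1.400 × 10^-14 J

λ = h/√(2mKE)
λ = (6.626 × 10^-34 J·s) / √(2 × 3.34 × 10^-27 kg × 1.400 × 10^-14 J)
λ = 6.85 × 10^-14 m

Comparison:
- Atomic scale (10⁻¹⁰ m): λ is 0.00069× this size
- Nuclear scale (10⁻¹⁵ m): λ is 69× this size

The wavelength is between nuclear and atomic scales.

This wavelength is appropriate for probing atomic structure but too large for nuclear physics experiments.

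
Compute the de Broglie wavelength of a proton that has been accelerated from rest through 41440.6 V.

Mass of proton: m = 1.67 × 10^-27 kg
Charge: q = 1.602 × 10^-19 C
1.41 × 10^-13 m

When a particle is accelerated through voltage V, it gains kinetic energy KE = qV.

The de Broglie wavelength is then λ = h/√(2mqV):

λ = h/√(2mqV)
λ = (6.626 × 10^-34 J·s) / √(2 × 1.67 × 10^-27 kg × 1.602 × 10^-19 C × 41440.6 V)
λ = 1.41 × 10^-13 m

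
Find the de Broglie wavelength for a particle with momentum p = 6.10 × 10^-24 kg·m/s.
1.09 × 10^-10 m

Using the de Broglie relation λ = h/p:

λ = h/p
λ = (6.626 × 10^-34 J·s) / (6.10 × 10^-24 kg·m/s)
λ = 1.09 × 10^-10 m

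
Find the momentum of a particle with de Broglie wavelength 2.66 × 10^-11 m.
2.49 × 10^-23 kg·m/s

From the de Broglie relation λ = h/p, we solve for p:

p = h/λ
p = (6.626 × 10^-34 J·s) / (2.66 × 10^-11 m)
p = 2.49 × 10^-23 kg·m/s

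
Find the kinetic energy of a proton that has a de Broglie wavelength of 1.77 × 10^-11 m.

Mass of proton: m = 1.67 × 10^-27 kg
4.20 × 10^-19 J (or 2.62 eV)

From λ = h/√(2mKE), we solve for KE:

λ² = h²/(2mKE)
KE = h²/(2mλ²)
KE = (6.626 × 10^-34 J·s)² / (2 × 1.67 × 10^-27 kg × (1.77 × 10^-11 m)²)
KE = 4.20 × 10^-19 J
KE = 2.62 eV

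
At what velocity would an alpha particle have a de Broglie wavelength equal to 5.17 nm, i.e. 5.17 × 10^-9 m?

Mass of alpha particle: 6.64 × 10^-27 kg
1.93 × 10^1 m/s

From λ = h/(mv), solve for v:

v = h/(mλ)
v = (6.626 × 10^-34 J·s) / (6.64 × 10^-27 kg × 5.17 × 10^-9 m)
v = 1.93 × 10^1 m/s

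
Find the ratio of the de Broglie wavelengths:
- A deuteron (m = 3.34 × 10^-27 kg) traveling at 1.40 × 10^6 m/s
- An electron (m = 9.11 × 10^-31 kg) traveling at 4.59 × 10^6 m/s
λ₁/λ₂ = 8.94 × 10^-4

Using λ = h/(mv):

λ₁ = h/(m₁v₁) = 1.42 × 10^-13 m
λ₂ = h/(m₂v₂) = 1.58 × 10^-10 m

Ratio λ₁/λ₂ = (m₂v₂)/(m₁v₁)
         = (9.11 × 10^-31 kg × 4.59 × 10^6 m/s) / (3.34 × 10^-27 kg × 1.40 × 10^6 m/s)
         = 8.94 × 10^-4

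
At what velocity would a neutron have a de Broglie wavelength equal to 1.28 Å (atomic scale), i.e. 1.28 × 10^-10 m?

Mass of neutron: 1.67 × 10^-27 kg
3.10 × 10^3 m/s

From λ = h/(mv), solve for v:

v = h/(mλ)
v = (6.626 × 10^-34 J·s) / (1.67 × 10^-27 kg × 1.28 × 10^-10 m)
v = 3.10 × 10^3 m/s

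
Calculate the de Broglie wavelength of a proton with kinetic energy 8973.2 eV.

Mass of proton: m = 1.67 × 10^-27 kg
3.02 × 10^-13 m

Using λ = h/√(2mKE):

First convert KE to Joules: KE = 8973.2 eV = 1.438 × 10^-15 J

λ = h/√(2mKE)
λ = (6.626 × 10^-34 J·s) / √(2 × 1.67 × 10^-27 kg × 1.438 × 10^-15 J)
λ = 3.02 × 10^-13 m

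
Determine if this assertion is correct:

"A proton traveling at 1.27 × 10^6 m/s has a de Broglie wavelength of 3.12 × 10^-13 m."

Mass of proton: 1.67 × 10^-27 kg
True

The claim is correct.

Using λ = h/(mv):
λ = (6.626 × 10^-34 J·s) / (1.67 × 10^-27 kg × 1.27 × 10^6 m/s)
λ = 3.12 × 10^-13 m

This matches the claimed value.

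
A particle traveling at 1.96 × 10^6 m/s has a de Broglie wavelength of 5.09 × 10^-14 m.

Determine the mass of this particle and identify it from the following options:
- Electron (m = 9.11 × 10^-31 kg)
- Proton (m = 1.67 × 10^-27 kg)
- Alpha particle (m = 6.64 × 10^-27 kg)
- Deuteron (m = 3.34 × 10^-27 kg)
The particle is an alpha particle.

From λ = h/(mv), solve for mass:

m = h/(λv)
m = (6.626 × 10^-34 J·s) / (5.09 × 10^-14 m × 1.96 × 10^6 m/s)
m = 6.64 × 10^-27 kg

Comparing with the listed masses, this is closest to an alpha particle.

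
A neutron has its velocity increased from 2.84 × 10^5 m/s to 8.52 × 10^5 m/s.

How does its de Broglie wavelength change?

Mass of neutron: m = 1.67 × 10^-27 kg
The wavelength decreases by a factor of 3.

Using λ = h/(mv):

Initial wavelength: λ₁ = h/(mv₁) = 1.40 × 10^-12 m
Final wavelength: λ₂ = h/(mv₂) = 4.66 × 10^-13 m

Since λ ∝ 1/v, when velocity increases by a factor of 3, the wavelength decreases by a factor of 3.

λ₂/λ₁ = v₁/v₂ = 1/3

The wavelength decreases by a factor of 3.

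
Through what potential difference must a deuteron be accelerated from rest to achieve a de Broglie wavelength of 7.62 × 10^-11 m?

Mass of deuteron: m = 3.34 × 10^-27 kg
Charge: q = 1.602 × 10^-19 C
7.07 × 10^-2 V

From λ = h/√(2mqV), we solve for V:

λ² = h²/(2mqV)
V = h²/(2mqλ²)
V = (6.626 × 10^-34 J·s)² / (2 × 3.34 × 10^-27 kg × 1.602 × 10^-19 C × (7.62 × 10^-11 m)²)
V = 7.07 × 10^-2 V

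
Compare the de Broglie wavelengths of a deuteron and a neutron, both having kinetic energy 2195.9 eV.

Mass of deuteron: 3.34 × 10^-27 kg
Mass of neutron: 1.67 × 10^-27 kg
The neutron has the longer wavelength.

Using λ = h/√(2mKE):

For deuteron: λ₁ = h/√(2m₁KE) = 4.32 × 10^-13 m
For neutron: λ₂ = h/√(2m₂KE) = 6.11 × 10^-13 m

Since λ ∝ 1/√m at constant kinetic energy, the lighter particle has the longer wavelength.

The neutron has the longer de Broglie wavelength.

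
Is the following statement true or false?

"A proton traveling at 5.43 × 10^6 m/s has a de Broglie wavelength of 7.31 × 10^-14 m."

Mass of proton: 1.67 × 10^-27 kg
True

The claim is correct.

Using λ = h/(mv):
λ = (6.626 × 10^-34 J·s) / (1.67 × 10^-27 kg × 5.43 × 10^6 m/s)
λ = 7.31 × 10^-14 m

This matches the claimed value.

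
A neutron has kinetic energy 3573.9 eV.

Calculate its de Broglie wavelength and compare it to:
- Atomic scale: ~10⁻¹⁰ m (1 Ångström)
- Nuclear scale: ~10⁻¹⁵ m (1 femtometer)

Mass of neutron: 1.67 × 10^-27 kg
λ = 4.79 × 10^-13 m, which is between nuclear and atomic scales.

Using λ = h/√(2mKE):

KE = 3573.9 eV = 5.726 × 10^-16 J

λ = h/√(2mKE)
λ = (6.626 × 10^-34 J·s) / √(2 × 1.67 × 10^-27 kg × 5.726 × 10^-16 J)
λ = 4.79 × 10^-13 m

Comparison:
- Atomic scale (10⁻¹⁰ m): λ is 0.0048× this size
- Nuclear scale (10⁻¹⁵ m): λ is 4.8e+02× this size

The wavelength is between nuclear and atomic scales.

This wavelength is appropriate for probing atomic structure but too large for nuclear physics experiments.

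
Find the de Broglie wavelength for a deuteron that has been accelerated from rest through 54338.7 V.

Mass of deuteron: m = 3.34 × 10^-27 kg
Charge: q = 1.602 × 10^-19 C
8.69 × 10^-14 m

When a particle is accelerated through voltage V, it gains kinetic energy KE = qV.

The de Broglie wavelength is then λ = h/√(2mqV):

λ = h/√(2mqV)
λ = (6.626 × 10^-34 J·s) / √(2 × 3.34 × 10^-27 kg × 1.602 × 10^-19 C × 54338.7 V)
λ = 8.69 × 10^-14 m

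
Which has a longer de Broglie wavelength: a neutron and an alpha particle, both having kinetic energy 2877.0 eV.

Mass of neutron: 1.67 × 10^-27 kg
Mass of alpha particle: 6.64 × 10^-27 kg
The neutron has the longer wavelength.

Using λ = h/√(2mKE):

For neutron: λ₁ = h/√(2m₁KE) = 5.34 × 10^-13 m
For alpha particle: λ₂ = h/√(2m₂KE) = 2.68 × 10^-13 m

Since λ ∝ 1/√m at constant kinetic energy, the lighter particle has the longer wavelength.

The neutron has the longer de Broglie wavelength.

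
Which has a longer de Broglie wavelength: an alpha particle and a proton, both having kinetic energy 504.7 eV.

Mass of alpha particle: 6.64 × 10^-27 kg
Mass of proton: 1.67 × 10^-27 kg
The proton has the longer wavelength.

Using λ = h/√(2mKE):

For alpha particle: λ₁ = h/√(2m₁KE) = 6.39 × 10^-13 m
For proton: λ₂ = h/√(2m₂KE) = 1.27 × 10^-12 m

Since λ ∝ 1/√m at constant kinetic energy, the lighter particle has the longer wavelength.

The proton has the longer de Broglie wavelength.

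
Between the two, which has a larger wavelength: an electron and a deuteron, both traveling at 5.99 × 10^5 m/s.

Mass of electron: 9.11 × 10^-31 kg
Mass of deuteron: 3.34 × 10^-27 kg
The electron has the longer wavelength.

Using λ = h/(mv), since both particles have the same velocity, the wavelength depends only on mass.

For electron: λ₁ = h/(m₁v) = 1.21 × 10^-9 m
For deuteron: λ₂ = h/(m₂v) = 3.31 × 10^-13 m

Since λ ∝ 1/m at constant velocity, the lighter particle has the longer wavelength.

The electron has the longer de Broglie wavelength.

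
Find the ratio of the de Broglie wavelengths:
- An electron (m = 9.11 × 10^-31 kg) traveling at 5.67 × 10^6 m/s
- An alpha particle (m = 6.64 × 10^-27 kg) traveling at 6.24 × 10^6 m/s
λ₁/λ₂ = 8.02 × 10^3

Using λ = h/(mv):

λ₁ = h/(m₁v₁) = 1.28 × 10^-10 m
λ₂ = h/(m₂v₂) = 1.60 × 10^-14 m

Ratio λ₁/λ₂ = (m₂v₂)/(m₁v₁)
         = (6.64 × 10^-27 kg × 6.24 × 10^6 m/s) / (9.11 × 10^-31 kg × 5.67 × 10^6 m/s)
         = 8.02 × 10^3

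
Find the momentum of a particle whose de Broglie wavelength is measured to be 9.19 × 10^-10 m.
7.21 × 10^-25 kg·m/s

From the de Broglie relation λ = h/p, we solve for p:

p = h/λ
p = (6.626 × 10^-34 J·s) / (9.19 × 10^-10 m)
p = 7.21 × 10^-25 kg·m/s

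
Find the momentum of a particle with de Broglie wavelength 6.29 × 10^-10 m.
1.05 × 10^-24 kg·m/s

From the de Broglie relation λ = h/p, we solve for p:

p = h/λ
p = (6.626 × 10^-34 J·s) / (6.29 × 10^-10 m)
p = 1.05 × 10^-24 kg·m/s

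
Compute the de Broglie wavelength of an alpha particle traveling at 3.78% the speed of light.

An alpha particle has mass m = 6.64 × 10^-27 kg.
8.81 × 10^-15 m

Using the de Broglie relation λ = h/(mv):

v = 3.78% × c = 1.133 × 10^7 m/s

λ = h/(mv)
λ = (6.626 × 10^-34 J·s) / (6.64 × 10^-27 kg × 1.133 × 10^7 m/s)
λ = 8.81 × 10^-15 m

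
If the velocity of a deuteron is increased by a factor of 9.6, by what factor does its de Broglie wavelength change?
The wavelength decreases by a factor of 9.6.

From λ = h/(mv), the wavelength is inversely proportional to velocity:

λ ∝ 1/v

If v → 9.6v, then λ → λ/9.6

When velocity is increased by a factor of 9.6, the wavelength decreases by a factor of 9.6.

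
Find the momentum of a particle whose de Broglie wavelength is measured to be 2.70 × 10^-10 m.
2.45 × 10^-24 kg·m/s

From the de Broglie relation λ = h/p, we solve for p:

p = h/λ
p = (6.626 × 10^-34 J·s) / (2.70 × 10^-10 m)
p = 2.45 × 10^-24 kg·m/s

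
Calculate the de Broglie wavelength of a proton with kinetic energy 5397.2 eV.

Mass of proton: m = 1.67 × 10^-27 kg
3.90 × 10^-13 m

Using λ = h/√(2mKE):

First convert KE to Joules: KE = 5397.2 eV = 8.647 × 10^-16 J

λ = h/√(2mKE)
λ = (6.626 × 10^-34 J·s) / √(2 × 1.67 × 10^-27 kg × 8.647 × 10^-16 J)
λ = 3.90 × 10^-13 m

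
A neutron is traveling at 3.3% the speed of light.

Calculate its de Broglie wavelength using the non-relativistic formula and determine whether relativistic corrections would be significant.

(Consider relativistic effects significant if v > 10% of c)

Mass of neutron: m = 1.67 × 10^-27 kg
No, relativistic corrections are not needed.

Using the non-relativistic de Broglie formula λ = h/(mv):

v = 3.3% × c = 9.893 × 10^6 m/s

λ = h/(mv)
λ = (6.626 × 10^-34 J·s) / (1.67 × 10^-27 kg × 9.893 × 10^6 m/s)
λ = 4.01 × 10^-14 m

Since v = 3.3% of c < 10% of c, relativistic corrections are NOT significant and this non-relativistic result is a good approximation.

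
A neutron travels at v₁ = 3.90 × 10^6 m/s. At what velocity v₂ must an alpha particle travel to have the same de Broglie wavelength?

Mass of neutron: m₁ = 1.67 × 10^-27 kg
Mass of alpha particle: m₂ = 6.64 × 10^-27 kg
v₂ = 9.81 × 10^5 m/s

For equal de Broglie wavelengths: λ₁ = λ₂

h/(m₁v₁) = h/(m₂v₂)
m₁v₁ = m₂v₂
v₂ = v₁ · (m₁/m₂)

v₂ = 3.90 × 10^6 m/s × (1.67 × 10^-27 kg / 6.64 × 10^-27 kg)
v₂ = 9.81 × 10^5 m/s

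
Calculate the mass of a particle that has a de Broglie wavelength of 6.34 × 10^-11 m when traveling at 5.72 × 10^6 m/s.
1.83 × 10^-30 kg

From the de Broglie relation λ = h/(mv), we solve for m:

m = h/(λv)
m = (6.626 × 10^-34 J·s) / (6.34 × 10^-11 m × 5.72 × 10^6 m/s)
m = 1.83 × 10^-30 kg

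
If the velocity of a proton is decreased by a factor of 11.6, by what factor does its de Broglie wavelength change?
The wavelength increases by a factor of 11.6.

From λ = h/(mv), the wavelength is inversely proportional to velocity:

λ ∝ 1/v

If v → v/11.6, then λ → 11.6λ

When velocity is decreased by a factor of 11.6, the wavelength increases by a factor of 11.6.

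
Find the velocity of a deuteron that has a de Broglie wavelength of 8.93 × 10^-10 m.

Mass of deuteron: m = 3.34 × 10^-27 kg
2.22 × 10^2 m/s

From the de Broglie relation λ = h/(mv), we solve for v:

v = h/(mλ)
v = (6.626 × 10^-34 J·s) / (3.34 × 10^-27 kg × 8.93 × 10^-10 m)
v = 2.22 × 10^2 m/s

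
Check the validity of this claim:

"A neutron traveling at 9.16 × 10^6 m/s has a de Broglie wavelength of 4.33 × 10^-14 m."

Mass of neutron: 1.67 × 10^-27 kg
True

The claim is correct.

Using λ = h/(mv):
λ = (6.626 × 10^-34 J·s) / (1.67 × 10^-27 kg × 9.16 × 10^6 m/s)
λ = 4.33 × 10^-14 m

This matches the claimed value.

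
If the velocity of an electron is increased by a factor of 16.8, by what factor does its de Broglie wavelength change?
The wavelength decreases by a factor of 16.8.

From λ = h/(mv), the wavelength is inversely proportional to velocity:

λ ∝ 1/v

If v → 16.8v, then λ → λ/16.8

When velocity is increased by a factor of 16.8, the wavelength decreases by a factor of 16.8.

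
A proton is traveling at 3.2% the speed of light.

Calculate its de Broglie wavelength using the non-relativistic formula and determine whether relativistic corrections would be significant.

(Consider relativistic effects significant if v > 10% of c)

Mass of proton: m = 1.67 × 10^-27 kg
No, relativistic corrections are not needed.

Using the non-relativistic de Broglie formula λ = h/(mv):

v = 3.2% × c = 9.593 × 10^6 m/s

λ = h/(mv)
λ = (6.626 × 10^-34 J·s) / (1.67 × 10^-27 kg × 9.593 × 10^6 m/s)
λ = 4.14 × 10^-14 m

Since v = 3.2% of c < 10% of c, relativistic corrections are NOT significant and this non-relativistic result is a good approximation.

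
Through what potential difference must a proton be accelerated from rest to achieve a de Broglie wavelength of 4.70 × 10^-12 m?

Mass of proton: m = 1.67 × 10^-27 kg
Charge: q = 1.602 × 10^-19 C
37.1 V

From λ = h/√(2mqV), we solve for V:

λ² = h²/(2mqV)
V = h²/(2mqλ²)
V = (6.626 × 10^-34 J·s)² / (2 × 1.67 × 10^-27 kg × 1.602 × 10^-19 C × (4.70 × 10^-12 m)²)
V = 37.1 V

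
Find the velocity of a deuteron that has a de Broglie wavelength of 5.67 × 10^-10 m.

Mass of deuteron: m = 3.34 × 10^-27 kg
3.50 × 10^2 m/s

From the de Broglie relation λ = h/(mv), we solve for v:

v = h/(mλ)
v = (6.626 × 10^-34 J·s) / (3.34 × 10^-27 kg × 5.67 × 10^-10 m)
v = 3.50 × 10^2 m/s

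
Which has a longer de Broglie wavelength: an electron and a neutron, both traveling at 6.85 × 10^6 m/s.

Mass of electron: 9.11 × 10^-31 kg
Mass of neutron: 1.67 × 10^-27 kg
The electron has the longer wavelength.

Using λ = h/(mv), since both particles have the same velocity, the wavelength depends only on mass.

For electron: λ₁ = h/(m₁v) = 1.06 × 10^-10 m
For neutron: λ₂ = h/(m₂v) = 5.79 × 10^-14 m

Since λ ∝ 1/m at constant velocity, the lighter particle has the longer wavelength.

The electron has the longer de Broglie wavelength.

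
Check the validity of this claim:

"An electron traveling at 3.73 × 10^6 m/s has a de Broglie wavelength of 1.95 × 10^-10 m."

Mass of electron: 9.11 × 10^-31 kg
True

The claim is correct.

Using λ = h/(mv):
λ = (6.626 × 10^-34 J·s) / (9.11 × 10^-31 kg × 3.73 × 10^6 m/s)
λ = 1.95 × 10^-10 m

This matches the claimed value.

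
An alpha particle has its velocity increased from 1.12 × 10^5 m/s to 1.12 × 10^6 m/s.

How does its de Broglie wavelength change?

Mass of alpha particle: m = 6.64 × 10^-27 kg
The wavelength decreases by a factor of 10.

Using λ = h/(mv):

Initial wavelength: λ₁ = h/(mv₁) = 8.91 × 10^-13 m
Final wavelength: λ₂ = h/(mv₂) = 8.91 × 10^-14 m

Since λ ∝ 1/v, when velocity increases by a factor of 10, the wavelength decreases by a factor of 10.

λ₂/λ₁ = v₁/v₂ = 1/10

The wavelength decreases by a factor of 10.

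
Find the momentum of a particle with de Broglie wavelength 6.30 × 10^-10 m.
1.05 × 10^-24 kg·m/s

From the de Broglie relation λ = h/p, we solve for p:

p = h/λ
p = (6.626 × 10^-34 J·s) / (6.30 × 10^-10 m)
p = 1.05 × 10^-24 kg·m/s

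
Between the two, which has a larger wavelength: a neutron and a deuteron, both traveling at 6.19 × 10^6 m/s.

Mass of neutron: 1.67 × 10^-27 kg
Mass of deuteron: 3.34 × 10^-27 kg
The neutron has the longer wavelength.

Using λ = h/(mv), since both particles have the same velocity, the wavelength depends only on mass.

For neutron: λ₁ = h/(m₁v) = 6.41 × 10^-14 m
For deuteron: λ₂ = h/(m₂v) = 3.20 × 10^-14 m

Since λ ∝ 1/m at constant velocity, the lighter particle has the longer wavelength.

The neutron has the longer de Broglie wavelength.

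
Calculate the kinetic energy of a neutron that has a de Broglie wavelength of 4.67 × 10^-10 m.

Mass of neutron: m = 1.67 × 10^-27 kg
6.03 × 10^-22 J (or 3.76 × 10^-3 eV)

From λ = h/√(2mKE), we solve for KE:

λ² = h²/(2mKE)
KE = h²/(2mλ²)
KE = (6.626 × 10^-34 J·s)² / (2 × 1.67 × 10^-27 kg × (4.67 × 10^-10 m)²)
KE = 6.03 × 10^-22 J
KE = 3.76 × 10^-3 eV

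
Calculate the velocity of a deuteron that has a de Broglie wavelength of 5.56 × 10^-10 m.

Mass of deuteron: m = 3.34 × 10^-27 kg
3.57 × 10^2 m/s

From the de Broglie relation λ = h/(mv), we solve for v:

v = h/(mλ)
v = (6.626 × 10^-34 J·s) / (3.34 × 10^-27 kg × 5.56 × 10^-10 m)
v = 3.57 × 10^2 m/s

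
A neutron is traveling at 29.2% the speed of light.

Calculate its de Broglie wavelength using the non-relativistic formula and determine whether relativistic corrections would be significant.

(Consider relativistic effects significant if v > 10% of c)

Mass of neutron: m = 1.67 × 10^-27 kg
Yes, relativistic corrections are needed.

Using the non-relativistic de Broglie formula λ = h/(mv):

v = 29.2% × c = 8.754 × 10^7 m/s

λ = h/(mv)
λ = (6.626 × 10^-34 J·s) / (1.67 × 10^-27 kg × 8.754 × 10^7 m/s)
λ = 4.53 × 10^-15 m

Since v = 29.2% of c > 10% of c, relativistic corrections ARE significant and the actual wavelength would differ from this non-relativistic estimate.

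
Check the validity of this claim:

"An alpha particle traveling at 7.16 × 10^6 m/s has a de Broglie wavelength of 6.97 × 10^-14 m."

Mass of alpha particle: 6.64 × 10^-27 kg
False

The claim is incorrect.

Using λ = h/(mv):
λ = (6.626 × 10^-34 J·s) / (6.64 × 10^-27 kg × 7.16 × 10^6 m/s)
λ = 1.39 × 10^-14 m

The actual wavelength differs from the claimed 6.97 × 10^-14 m.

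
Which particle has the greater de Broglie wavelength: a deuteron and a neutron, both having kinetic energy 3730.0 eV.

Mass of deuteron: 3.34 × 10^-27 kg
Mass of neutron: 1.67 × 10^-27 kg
The neutron has the longer wavelength.

Using λ = h/√(2mKE):

For deuteron: λ₁ = h/√(2m₁KE) = 3.32 × 10^-13 m
For neutron: λ₂ = h/√(2m₂KE) = 4.69 × 10^-13 m

Since λ ∝ 1/√m at constant kinetic energy, the lighter particle has the longer wavelength.

The neutron has the longer de Broglie wavelength.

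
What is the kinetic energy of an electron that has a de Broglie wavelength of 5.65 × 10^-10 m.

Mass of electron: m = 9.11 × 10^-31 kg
7.55 × 10^-19 J (or 4.71 eV)

From λ = h/√(2mKE), we solve for KE:

λ² = h²/(2mKE)
KE = h²/(2mλ²)
KE = (6.626 × 10^-34 J·s)² / (2 × 9.11 × 10^-31 kg × (5.65 × 10^-10 m)²)
KE = 7.55 × 10^-19 J
KE = 4.71 eV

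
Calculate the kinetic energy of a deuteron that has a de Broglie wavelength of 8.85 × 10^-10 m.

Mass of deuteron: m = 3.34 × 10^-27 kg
8.39 × 10^-23 J (or 5.24 × 10^-4 eV)

From λ = h/√(2mKE), we solve for KE:

λ² = h²/(2mKE)
KE = h²/(2mλ²)
KE = (6.626 × 10^-34 J·s)² / (2 × 3.34 × 10^-27 kg × (8.85 × 10^-10 m)²)
KE = 8.39 × 10^-23 J
KE = 5.24 × 10^-4 eV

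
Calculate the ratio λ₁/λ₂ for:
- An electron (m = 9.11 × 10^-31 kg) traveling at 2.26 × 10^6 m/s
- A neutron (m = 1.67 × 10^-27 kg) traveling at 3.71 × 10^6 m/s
λ₁/λ₂ = 3.01 × 10^3

Using λ = h/(mv):

λ₁ = h/(m₁v₁) = 3.22 × 10^-10 m
λ₂ = h/(m₂v₂) = 1.07 × 10^-13 m

Ratio λ₁/λ₂ = (m₂v₂)/(m₁v₁)
         = (1.67 × 10^-27 kg × 3.71 × 10^6 m/s) / (9.11 × 10^-31 kg × 2.26 × 10^6 m/s)
         = 3.01 × 10^3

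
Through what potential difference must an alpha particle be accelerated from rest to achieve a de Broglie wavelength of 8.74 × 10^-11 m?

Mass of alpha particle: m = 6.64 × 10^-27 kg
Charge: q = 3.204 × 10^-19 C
1.35 × 10^-2 V

From λ = h/√(2mqV), we solve for V:

λ² = h²/(2mqV)
V = h²/(2mqλ²)
V = (6.626 × 10^-34 J·s)² / (2 × 6.64 × 10^-27 kg × 3.204 × 10^-19 C × (8.74 × 10^-11 m)²)
V = 1.35 × 10^-2 V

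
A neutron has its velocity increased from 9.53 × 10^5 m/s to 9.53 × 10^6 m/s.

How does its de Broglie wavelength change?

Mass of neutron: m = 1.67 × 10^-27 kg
The wavelength decreases by a factor of 10.

Using λ = h/(mv):

Initial wavelength: λ₁ = h/(mv₁) = 4.16 × 10^-13 m
Final wavelength: λ₂ = h/(mv₂) = 4.16 × 10^-14 m

Since λ ∝ 1/v, when velocity increases by a factor of 10, the wavelength decreases by a factor of 10.

λ₂/λ₁ = v₁/v₂ = 1/10

The wavelength decreases by a factor of 10.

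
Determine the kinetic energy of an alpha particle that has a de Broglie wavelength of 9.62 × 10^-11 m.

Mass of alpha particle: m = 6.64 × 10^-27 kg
3.57 × 10^-21 J (or 0.0223 eV)

From λ = h/√(2mKE), we solve for KE:

λ² = h²/(2mKE)
KE = h²/(2mλ²)
KE = (6.626 × 10^-34 J·s)² / (2 × 6.64 × 10^-27 kg × (9.62 × 10^-11 m)²)
KE = 3.57 × 10^-21 J
KE = 0.0223 eV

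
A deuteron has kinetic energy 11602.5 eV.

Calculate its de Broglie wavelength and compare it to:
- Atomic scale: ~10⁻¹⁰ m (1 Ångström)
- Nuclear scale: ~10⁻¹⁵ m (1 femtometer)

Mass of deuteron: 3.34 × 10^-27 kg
λ = 1.88 × 10^-13 m, which is between nuclear and atomic scales.

Using λ = h/√(2mKE):

KE = 11602.5 eV = 1.859 × 10^-15 J

λ = h/√(2mKE)
λ = (6.626 × 10^-34 J·s) / √(2 × 3.34 × 10^-27 kg × 1.859 × 10^-15 J)
λ = 1.88 × 10^-13 m

Comparison:
- Atomic scale (10⁻¹⁰ m): λ is 0.0019× this size
- Nuclear scale (10⁻¹⁵ m): λ is 1.9e+02× this size

The wavelength is between nuclear and atomic scales.

This wavelength is appropriate for probing atomic structure but too large for nuclear physics experiments.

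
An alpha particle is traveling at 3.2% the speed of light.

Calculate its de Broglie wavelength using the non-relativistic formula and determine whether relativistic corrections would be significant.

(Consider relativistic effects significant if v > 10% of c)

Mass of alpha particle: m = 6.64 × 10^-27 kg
No, relativistic corrections are not needed.

Using the non-relativistic de Broglie formula λ = h/(mv):

v = 3.2% × c = 9.593 × 10^6 m/s

λ = h/(mv)
λ = (6.626 × 10^-34 J·s) / (6.64 × 10^-27 kg × 9.593 × 10^6 m/s)
λ = 1.04 × 10^-14 m

Since v = 3.2% of c < 10% of c, relativistic corrections are NOT significant and this non-relativistic result is a good approximation.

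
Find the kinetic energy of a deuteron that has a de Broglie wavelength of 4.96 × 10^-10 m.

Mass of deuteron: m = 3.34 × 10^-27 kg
2.67 × 10^-22 J (or 1.67 × 10^-3 eV)

From λ = h/√(2mKE), we solve for KE:

λ² = h²/(2mKE)
KE = h²/(2mλ²)
KE = (6.626 × 10^-34 J·s)² / (2 × 3.34 × 10^-27 kg × (4.96 × 10^-10 m)²)
KE = 2.67 × 10^-22 J
KE = 1.67 × 10^-3 eV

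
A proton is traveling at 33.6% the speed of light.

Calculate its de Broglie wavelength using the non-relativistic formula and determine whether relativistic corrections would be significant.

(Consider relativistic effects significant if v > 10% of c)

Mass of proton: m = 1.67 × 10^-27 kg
Yes, relativistic corrections are needed.

Using the non-relativistic de Broglie formula λ = h/(mv):

v = 33.6% × c = 1.007 × 10^8 m/s

λ = h/(mv)
λ = (6.626 × 10^-34 J·s) / (1.67 × 10^-27 kg × 1.007 × 10^8 m/s)
λ = 3.94 × 10^-15 m

Since v = 33.6% of c > 10% of c, relativistic corrections ARE significant and the actual wavelength would differ from this non-relativistic estimate.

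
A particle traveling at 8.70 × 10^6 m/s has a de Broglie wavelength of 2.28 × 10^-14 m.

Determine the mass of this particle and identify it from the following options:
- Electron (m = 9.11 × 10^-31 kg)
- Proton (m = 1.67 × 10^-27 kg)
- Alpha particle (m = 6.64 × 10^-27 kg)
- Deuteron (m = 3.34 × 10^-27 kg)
The particle is a deuteron.

From λ = h/(mv), solve for mass:

m = h/(λv)
m = (6.626 × 10^-34 J·s) / (2.28 × 10^-14 m × 8.70 × 10^6 m/s)
m = 3.34 × 10^-27 kg

Comparing with the listed masses, this is closest to a deuteron.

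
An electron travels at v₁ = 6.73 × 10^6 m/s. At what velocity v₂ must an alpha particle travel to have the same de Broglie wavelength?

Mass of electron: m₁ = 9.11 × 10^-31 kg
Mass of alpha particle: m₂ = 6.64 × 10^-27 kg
v₂ = 9.23 × 10^2 m/s

For equal de Broglie wavelengths: λ₁ = λ₂

h/(m₁v₁) = h/(m₂v₂)
m₁v₁ = m₂v₂
v₂ = v₁ · (m₁/m₂)

v₂ = 6.73 × 10^6 m/s × (9.11 × 10^-31 kg / 6.64 × 10^-27 kg)
v₂ = 9.23 × 10^2 m/s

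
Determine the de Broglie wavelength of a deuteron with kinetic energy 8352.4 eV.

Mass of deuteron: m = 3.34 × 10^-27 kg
2.22 × 10^-13 m

Using λ = h/√(2mKE):

First convert KE to Joules: KE = 8352.4 eV = 1.338 × 10^-15 J

λ = h/√(2mKE)
λ = (6.626 × 10^-34 J·s) / √(2 × 3.34 × 10^-27 kg × 1.338 × 10^-15 J)
λ = 2.22 × 10^-13 m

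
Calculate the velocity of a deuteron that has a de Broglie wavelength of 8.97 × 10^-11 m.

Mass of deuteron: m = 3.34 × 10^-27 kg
2.21 × 10^3 m/s

From the de Broglie relation λ = h/(mv), we solve for v:

v = h/(mλ)
v = (6.626 × 10^-34 J·s) / (3.34 × 10^-27 kg × 8.97 × 10^-11 m)
v = 2.21 × 10^3 m/s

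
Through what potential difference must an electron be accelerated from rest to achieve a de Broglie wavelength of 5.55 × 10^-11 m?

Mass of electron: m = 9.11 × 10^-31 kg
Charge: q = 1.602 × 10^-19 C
488 V

From λ = h/√(2mqV), we solve for V:

λ² = h²/(2mqV)
V = h²/(2mqλ²)
V = (6.626 × 10^-34 J·s)² / (2 × 9.11 × 10^-31 kg × 1.602 × 10^-19 C × (5.55 × 10^-11 m)²)
V = 488 V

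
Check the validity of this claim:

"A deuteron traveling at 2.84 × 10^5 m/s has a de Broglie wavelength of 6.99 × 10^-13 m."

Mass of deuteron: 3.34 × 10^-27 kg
True

The claim is correct.

Using λ = h/(mv):
λ = (6.626 × 10^-34 J·s) / (3.34 × 10^-27 kg × 2.84 × 10^5 m/s)
λ = 6.99 × 10^-13 m

This matches the claimed value.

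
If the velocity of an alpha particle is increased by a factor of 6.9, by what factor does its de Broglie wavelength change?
The wavelength decreases by a factor of 6.9.

From λ = h/(mv), the wavelength is inversely proportional to velocity:

λ ∝ 1/v

If v → 6.9v, then λ → λ/6.9

When velocity is increased by a factor of 6.9, the wavelength decreases by a factor of 6.9.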